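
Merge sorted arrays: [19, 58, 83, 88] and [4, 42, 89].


Take 4 from B
Take 19 from A
Take 42 from B
Take 58 from A
Take 83 from A
Take 88 from A

Merged: [4, 19, 42, 58, 83, 88, 89]


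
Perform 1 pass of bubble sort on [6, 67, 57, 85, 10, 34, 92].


Initial: [6, 67, 57, 85, 10, 34, 92]
Pass 1: [6, 57, 67, 10, 34, 85, 92] (3 swaps)

After 1 pass: [6, 57, 67, 10, 34, 85, 92]


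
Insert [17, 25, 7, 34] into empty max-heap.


Insert 17: [17]
Insert 25: [25, 17]
Insert 7: [25, 17, 7]
Insert 34: [34, 25, 7, 17]

Final heap: [34, 25, 7, 17]


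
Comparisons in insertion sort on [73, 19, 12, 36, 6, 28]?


Algorithm: insertion sort
Input: [73, 19, 12, 36, 6, 28]
Sorted: [6, 12, 19, 28, 36, 73]

12


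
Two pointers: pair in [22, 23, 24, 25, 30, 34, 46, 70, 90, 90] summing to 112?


lo=0(22)+hi=9(90)=112

Yes: 22+90=112


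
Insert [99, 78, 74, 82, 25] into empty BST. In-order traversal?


Insert 99: root
Insert 78: L from 99
Insert 74: L from 99 -> L from 78
Insert 82: L from 99 -> R from 78
Insert 25: L from 99 -> L from 78 -> L from 74

In-order: [25, 74, 78, 82, 99]


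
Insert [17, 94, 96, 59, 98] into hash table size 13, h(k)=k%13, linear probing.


Insert 17: h=4 -> slot 4
Insert 94: h=3 -> slot 3
Insert 96: h=5 -> slot 5
Insert 59: h=7 -> slot 7
Insert 98: h=7, 1 probes -> slot 8

Table: [None, None, None, 94, 17, 96, None, 59, 98, None, None, None, None]


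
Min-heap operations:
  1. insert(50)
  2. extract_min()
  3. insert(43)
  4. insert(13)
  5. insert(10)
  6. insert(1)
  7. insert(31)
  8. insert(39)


insert(50) -> [50]
extract_min()->50, []
insert(43) -> [43]
insert(13) -> [13, 43]
insert(10) -> [10, 43, 13]
insert(1) -> [1, 10, 13, 43]
insert(31) -> [1, 10, 13, 43, 31]
insert(39) -> [1, 10, 13, 43, 31, 39]

Final heap: [1, 10, 13, 43, 31, 39]


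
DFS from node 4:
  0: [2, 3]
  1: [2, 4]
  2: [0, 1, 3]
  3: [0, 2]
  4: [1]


Visit 4, push [1]
Visit 1, push [2]
Visit 2, push [3, 0]
Visit 0, push [3]
Visit 3, push []

DFS order: [4, 1, 2, 0, 3]


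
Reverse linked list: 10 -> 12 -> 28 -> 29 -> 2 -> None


Step 1: curr=10, set curr.next=prev(None) | reversed so far: 10
Step 2: curr=12, set curr.next=prev(10) | reversed so far: 12 -> 10
Step 3: curr=28, set curr.next=prev(12) | reversed so far: 28 -> 12 -> 10
Step 4: curr=29, set curr.next=prev(28) | reversed so far: 29 -> 28 -> 12 -> 10
Step 5: curr=2, set curr.next=prev(29) | reversed so far: 2 -> 29 -> 28 -> 12 -> 10

2 -> 29 -> 28 -> 12 -> 10 -> None


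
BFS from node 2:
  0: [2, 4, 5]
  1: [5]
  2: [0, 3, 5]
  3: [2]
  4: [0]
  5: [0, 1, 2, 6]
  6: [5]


Visit 2, enqueue [0, 3, 5]
Visit 0, enqueue [4]
Visit 3, enqueue []
Visit 5, enqueue [1, 6]
Visit 4, enqueue []
Visit 1, enqueue []
Visit 6, enqueue []

BFS order: [2, 0, 3, 5, 4, 1, 6]


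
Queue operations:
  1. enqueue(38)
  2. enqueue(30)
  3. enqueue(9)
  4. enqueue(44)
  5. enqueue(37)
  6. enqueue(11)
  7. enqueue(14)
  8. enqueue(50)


enqueue(38) -> [38]
enqueue(30) -> [38, 30]
enqueue(9) -> [38, 30, 9]
enqueue(44) -> [38, 30, 9, 44]
enqueue(37) -> [38, 30, 9, 44, 37]
enqueue(11) -> [38, 30, 9, 44, 37, 11]
enqueue(14) -> [38, 30, 9, 44, 37, 11, 14]
enqueue(50) -> [38, 30, 9, 44, 37, 11, 14, 50]

Final queue: [38, 30, 9, 44, 37, 11, 14, 50]


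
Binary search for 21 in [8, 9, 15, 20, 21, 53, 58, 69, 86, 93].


Step 1: lo=0, hi=9, mid=4, val=21

Found at index 4


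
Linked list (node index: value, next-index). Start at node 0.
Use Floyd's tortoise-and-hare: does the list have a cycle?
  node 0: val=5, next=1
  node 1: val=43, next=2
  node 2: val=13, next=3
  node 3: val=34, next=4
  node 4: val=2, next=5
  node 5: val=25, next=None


Floyd's tortoise (slow, +1) and hare (fast, +2):
  init: slow=0, fast=0
  step 1: slow=1, fast=2
  step 2: slow=2, fast=4
  step 3: fast 4->5->None, no cycle

Cycle: no


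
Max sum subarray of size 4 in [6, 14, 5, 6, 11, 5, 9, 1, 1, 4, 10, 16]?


[0:4]: 31
[1:5]: 36
[2:6]: 27
[3:7]: 31
[4:8]: 26
[5:9]: 16
[6:10]: 15
[7:11]: 16
[8:12]: 31

Max: 36 at [1:5]


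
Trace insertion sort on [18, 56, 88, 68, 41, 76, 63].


Initial: [18, 56, 88, 68, 41, 76, 63]
Insert 56: [18, 56, 88, 68, 41, 76, 63]
Insert 88: [18, 56, 88, 68, 41, 76, 63]
Insert 68: [18, 56, 68, 88, 41, 76, 63]
Insert 41: [18, 41, 56, 68, 88, 76, 63]
Insert 76: [18, 41, 56, 68, 76, 88, 63]
Insert 63: [18, 41, 56, 63, 68, 76, 88]

Sorted: [18, 41, 56, 63, 68, 76, 88]


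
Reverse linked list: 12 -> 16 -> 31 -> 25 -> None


Step 1: curr=12, set curr.next=prev(None) | reversed so far: 12
Step 2: curr=16, set curr.next=prev(12) | reversed so far: 16 -> 12
Step 3: curr=31, set curr.next=prev(16) | reversed so far: 31 -> 16 -> 12
Step 4: curr=25, set curr.next=prev(31) | reversed so far: 25 -> 31 -> 16 -> 12

25 -> 31 -> 16 -> 12 -> None


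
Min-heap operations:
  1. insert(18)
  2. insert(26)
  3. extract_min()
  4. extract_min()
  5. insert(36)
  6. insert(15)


insert(18) -> [18]
insert(26) -> [18, 26]
extract_min()->18, [26]
extract_min()->26, []
insert(36) -> [36]
insert(15) -> [15, 36]

Final heap: [15, 36]


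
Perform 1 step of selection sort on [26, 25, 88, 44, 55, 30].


Initial: [26, 25, 88, 44, 55, 30]
Step 1: min=25 at 1
  Swap: [25, 26, 88, 44, 55, 30]

After 1 step: [25, 26, 88, 44, 55, 30]


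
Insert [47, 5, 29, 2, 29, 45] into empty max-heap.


Insert 47: [47]
Insert 5: [47, 5]
Insert 29: [47, 5, 29]
Insert 2: [47, 5, 29, 2]
Insert 29: [47, 29, 29, 2, 5]
Insert 45: [47, 29, 45, 2, 5, 29]

Final heap: [47, 29, 45, 2, 5, 29]


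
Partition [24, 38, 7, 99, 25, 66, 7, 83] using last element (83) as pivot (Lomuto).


Pivot: 83
  24 <= 83: advance i (no swap)
  38 <= 83: advance i (no swap)
  7 <= 83: advance i (no swap)
  25 <= 83: swap -> [24, 38, 7, 25, 99, 66, 7, 83]
  66 <= 83: swap -> [24, 38, 7, 25, 66, 99, 7, 83]
  7 <= 83: swap -> [24, 38, 7, 25, 66, 7, 99, 83]
Place pivot at 6: [24, 38, 7, 25, 66, 7, 83, 99]

Partitioned: [24, 38, 7, 25, 66, 7, 83, 99]


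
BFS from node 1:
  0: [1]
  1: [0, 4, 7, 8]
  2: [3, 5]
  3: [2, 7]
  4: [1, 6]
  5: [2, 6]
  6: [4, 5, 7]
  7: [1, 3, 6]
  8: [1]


Visit 1, enqueue [0, 4, 7, 8]
Visit 0, enqueue []
Visit 4, enqueue [6]
Visit 7, enqueue [3]
Visit 8, enqueue []
Visit 6, enqueue [5]
Visit 3, enqueue [2]
Visit 5, enqueue []
Visit 2, enqueue []

BFS order: [1, 0, 4, 7, 8, 6, 3, 5, 2]


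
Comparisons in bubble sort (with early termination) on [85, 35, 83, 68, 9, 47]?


Algorithm: bubble sort (with early termination)
Input: [85, 35, 83, 68, 9, 47]
Sorted: [9, 35, 47, 68, 83, 85]

15


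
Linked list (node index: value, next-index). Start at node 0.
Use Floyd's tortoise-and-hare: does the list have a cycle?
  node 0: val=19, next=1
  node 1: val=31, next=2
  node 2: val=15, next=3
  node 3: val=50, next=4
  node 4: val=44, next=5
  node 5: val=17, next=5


Floyd's tortoise (slow, +1) and hare (fast, +2):
  init: slow=0, fast=0
  step 1: slow=1, fast=2
  step 2: slow=2, fast=4
  step 3: slow=3, fast=5
  step 4: slow=4, fast=5
  step 5: slow=5, fast=5
  slow == fast at node 5: cycle detected

Cycle: yes


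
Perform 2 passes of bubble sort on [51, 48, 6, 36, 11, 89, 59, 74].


Initial: [51, 48, 6, 36, 11, 89, 59, 74]
Pass 1: [48, 6, 36, 11, 51, 59, 74, 89] (6 swaps)
Pass 2: [6, 36, 11, 48, 51, 59, 74, 89] (3 swaps)

After 2 passes: [6, 36, 11, 48, 51, 59, 74, 89]


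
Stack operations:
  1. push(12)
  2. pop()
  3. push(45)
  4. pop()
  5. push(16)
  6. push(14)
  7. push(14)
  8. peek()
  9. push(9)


push(12) -> [12]
pop()->12, []
push(45) -> [45]
pop()->45, []
push(16) -> [16]
push(14) -> [16, 14]
push(14) -> [16, 14, 14]
peek()->14
push(9) -> [16, 14, 14, 9]

Final stack: [16, 14, 14, 9]


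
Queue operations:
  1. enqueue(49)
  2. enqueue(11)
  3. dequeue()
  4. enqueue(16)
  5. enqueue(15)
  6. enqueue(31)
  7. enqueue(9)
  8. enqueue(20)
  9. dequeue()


enqueue(49) -> [49]
enqueue(11) -> [49, 11]
dequeue()->49, [11]
enqueue(16) -> [11, 16]
enqueue(15) -> [11, 16, 15]
enqueue(31) -> [11, 16, 15, 31]
enqueue(9) -> [11, 16, 15, 31, 9]
enqueue(20) -> [11, 16, 15, 31, 9, 20]
dequeue()->11, [16, 15, 31, 9, 20]

Final queue: [16, 15, 31, 9, 20]


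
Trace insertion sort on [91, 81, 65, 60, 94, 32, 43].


Initial: [91, 81, 65, 60, 94, 32, 43]
Insert 81: [81, 91, 65, 60, 94, 32, 43]
Insert 65: [65, 81, 91, 60, 94, 32, 43]
Insert 60: [60, 65, 81, 91, 94, 32, 43]
Insert 94: [60, 65, 81, 91, 94, 32, 43]
Insert 32: [32, 60, 65, 81, 91, 94, 43]
Insert 43: [32, 43, 60, 65, 81, 91, 94]

Sorted: [32, 43, 60, 65, 81, 91, 94]


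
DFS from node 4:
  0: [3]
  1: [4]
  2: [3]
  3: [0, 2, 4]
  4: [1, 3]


Visit 4, push [3, 1]
Visit 1, push []
Visit 3, push [2, 0]
Visit 0, push []
Visit 2, push []

DFS order: [4, 1, 3, 0, 2]


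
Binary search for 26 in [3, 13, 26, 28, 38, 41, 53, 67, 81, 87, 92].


Step 1: lo=0, hi=10, mid=5, val=41
Step 2: lo=0, hi=4, mid=2, val=26

Found at index 2


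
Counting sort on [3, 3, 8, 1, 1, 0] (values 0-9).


Input: [3, 3, 8, 1, 1, 0]
Counts: [1, 2, 0, 2, 0, 0, 0, 0, 1, 0]

Sorted: [0, 1, 1, 3, 3, 8]


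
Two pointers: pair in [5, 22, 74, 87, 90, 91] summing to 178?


lo=0(5)+hi=5(91)=96
lo=1(22)+hi=5(91)=113
lo=2(74)+hi=5(91)=165
lo=3(87)+hi=5(91)=178

Yes: 87+91=178


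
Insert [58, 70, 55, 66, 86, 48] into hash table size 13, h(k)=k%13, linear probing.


Insert 58: h=6 -> slot 6
Insert 70: h=5 -> slot 5
Insert 55: h=3 -> slot 3
Insert 66: h=1 -> slot 1
Insert 86: h=8 -> slot 8
Insert 48: h=9 -> slot 9

Table: [None, 66, None, 55, None, 70, 58, None, 86, 48, None, None, None]


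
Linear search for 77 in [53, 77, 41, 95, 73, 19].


i=0: 53!=77
i=1: 77==77 found!

Found at 1, 2 comps


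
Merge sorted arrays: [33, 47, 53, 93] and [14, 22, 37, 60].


Take 14 from B
Take 22 from B
Take 33 from A
Take 37 from B
Take 47 from A
Take 53 from A
Take 60 from B

Merged: [14, 22, 33, 37, 47, 53, 60, 93]


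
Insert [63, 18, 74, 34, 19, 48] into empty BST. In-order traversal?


Insert 63: root
Insert 18: L from 63
Insert 74: R from 63
Insert 34: L from 63 -> R from 18
Insert 19: L from 63 -> R from 18 -> L from 34
Insert 48: L from 63 -> R from 18 -> R from 34

In-order: [18, 19, 34, 48, 63, 74]


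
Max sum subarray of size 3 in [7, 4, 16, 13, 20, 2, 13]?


[0:3]: 27
[1:4]: 33
[2:5]: 49
[3:6]: 35
[4:7]: 35

Max: 49 at [2:5]


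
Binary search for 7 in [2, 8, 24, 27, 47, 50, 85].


Step 1: lo=0, hi=6, mid=3, val=27
Step 2: lo=0, hi=2, mid=1, val=8
Step 3: lo=0, hi=0, mid=0, val=2

Not found


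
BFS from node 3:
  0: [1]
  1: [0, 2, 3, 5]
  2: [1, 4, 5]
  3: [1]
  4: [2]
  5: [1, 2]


Visit 3, enqueue [1]
Visit 1, enqueue [0, 2, 5]
Visit 0, enqueue []
Visit 2, enqueue [4]
Visit 5, enqueue []
Visit 4, enqueue []

BFS order: [3, 1, 0, 2, 5, 4]


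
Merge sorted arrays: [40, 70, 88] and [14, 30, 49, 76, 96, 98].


Take 14 from B
Take 30 from B
Take 40 from A
Take 49 from B
Take 70 from A
Take 76 from B
Take 88 from A

Merged: [14, 30, 40, 49, 70, 76, 88, 96, 98]


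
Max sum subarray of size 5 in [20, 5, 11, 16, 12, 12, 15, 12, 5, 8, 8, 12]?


[0:5]: 64
[1:6]: 56
[2:7]: 66
[3:8]: 67
[4:9]: 56
[5:10]: 52
[6:11]: 48
[7:12]: 45

Max: 67 at [3:8]


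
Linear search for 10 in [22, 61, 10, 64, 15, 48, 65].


i=0: 22!=10
i=1: 61!=10
i=2: 10==10 found!

Found at 2, 3 comps


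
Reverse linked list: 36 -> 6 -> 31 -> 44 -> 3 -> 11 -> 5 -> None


Step 1: curr=36, set curr.next=prev(None) | reversed so far: 36
Step 2: curr=6, set curr.next=prev(36) | reversed so far: 6 -> 36
Step 3: curr=31, set curr.next=prev(6) | reversed so far: 31 -> 6 -> 36
Step 4: curr=44, set curr.next=prev(31) | reversed so far: 44 -> 31 -> 6 -> 36
Step 5: curr=3, set curr.next=prev(44) | reversed so far: 3 -> 44 -> 31 -> 6 -> 36
Step 6: curr=11, set curr.next=prev(3) | reversed so far: 11 -> 3 -> 44 -> 31 -> 6 -> 36
Step 7: curr=5, set curr.next=prev(11) | reversed so far: 5 -> 11 -> 3 -> 44 -> 31 -> 6 -> 36

5 -> 11 -> 3 -> 44 -> 31 -> 6 -> 36 -> None


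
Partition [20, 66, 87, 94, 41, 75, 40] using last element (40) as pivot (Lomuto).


Pivot: 40
  20 <= 40: advance i (no swap)
Place pivot at 1: [20, 40, 87, 94, 41, 75, 66]

Partitioned: [20, 40, 87, 94, 41, 75, 66]


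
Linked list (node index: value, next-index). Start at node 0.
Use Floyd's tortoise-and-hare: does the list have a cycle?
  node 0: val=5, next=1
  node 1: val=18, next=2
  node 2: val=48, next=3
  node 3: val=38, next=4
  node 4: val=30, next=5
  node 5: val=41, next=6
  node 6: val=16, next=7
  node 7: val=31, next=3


Floyd's tortoise (slow, +1) and hare (fast, +2):
  init: slow=0, fast=0
  step 1: slow=1, fast=2
  step 2: slow=2, fast=4
  step 3: slow=3, fast=6
  step 4: slow=4, fast=3
  step 5: slow=5, fast=5
  slow == fast at node 5: cycle detected

Cycle: yes


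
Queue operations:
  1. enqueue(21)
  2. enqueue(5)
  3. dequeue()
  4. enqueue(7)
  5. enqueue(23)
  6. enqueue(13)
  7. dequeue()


enqueue(21) -> [21]
enqueue(5) -> [21, 5]
dequeue()->21, [5]
enqueue(7) -> [5, 7]
enqueue(23) -> [5, 7, 23]
enqueue(13) -> [5, 7, 23, 13]
dequeue()->5, [7, 23, 13]

Final queue: [7, 23, 13]


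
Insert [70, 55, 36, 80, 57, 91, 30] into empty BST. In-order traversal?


Insert 70: root
Insert 55: L from 70
Insert 36: L from 70 -> L from 55
Insert 80: R from 70
Insert 57: L from 70 -> R from 55
Insert 91: R from 70 -> R from 80
Insert 30: L from 70 -> L from 55 -> L from 36

In-order: [30, 36, 55, 57, 70, 80, 91]


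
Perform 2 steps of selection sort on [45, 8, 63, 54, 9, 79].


Initial: [45, 8, 63, 54, 9, 79]
Step 1: min=8 at 1
  Swap: [8, 45, 63, 54, 9, 79]
Step 2: min=9 at 4
  Swap: [8, 9, 63, 54, 45, 79]

After 2 steps: [8, 9, 63, 54, 45, 79]


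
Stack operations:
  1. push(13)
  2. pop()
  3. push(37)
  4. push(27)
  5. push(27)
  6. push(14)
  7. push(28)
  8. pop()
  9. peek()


push(13) -> [13]
pop()->13, []
push(37) -> [37]
push(27) -> [37, 27]
push(27) -> [37, 27, 27]
push(14) -> [37, 27, 27, 14]
push(28) -> [37, 27, 27, 14, 28]
pop()->28, [37, 27, 27, 14]
peek()->14

Final stack: [37, 27, 27, 14]


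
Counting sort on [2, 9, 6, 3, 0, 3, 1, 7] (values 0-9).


Input: [2, 9, 6, 3, 0, 3, 1, 7]
Counts: [1, 1, 1, 2, 0, 0, 1, 1, 0, 1]

Sorted: [0, 1, 2, 3, 3, 6, 7, 9]


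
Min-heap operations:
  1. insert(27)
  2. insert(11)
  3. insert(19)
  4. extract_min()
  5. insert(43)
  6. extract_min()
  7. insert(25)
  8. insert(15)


insert(27) -> [27]
insert(11) -> [11, 27]
insert(19) -> [11, 27, 19]
extract_min()->11, [19, 27]
insert(43) -> [19, 27, 43]
extract_min()->19, [27, 43]
insert(25) -> [25, 43, 27]
insert(15) -> [15, 25, 27, 43]

Final heap: [15, 25, 27, 43]


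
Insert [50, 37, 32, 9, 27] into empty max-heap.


Insert 50: [50]
Insert 37: [50, 37]
Insert 32: [50, 37, 32]
Insert 9: [50, 37, 32, 9]
Insert 27: [50, 37, 32, 9, 27]

Final heap: [50, 37, 32, 9, 27]


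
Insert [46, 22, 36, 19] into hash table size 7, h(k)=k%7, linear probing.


Insert 46: h=4 -> slot 4
Insert 22: h=1 -> slot 1
Insert 36: h=1, 1 probes -> slot 2
Insert 19: h=5 -> slot 5

Table: [None, 22, 36, None, 46, 19, None]


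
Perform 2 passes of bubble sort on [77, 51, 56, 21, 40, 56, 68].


Initial: [77, 51, 56, 21, 40, 56, 68]
Pass 1: [51, 56, 21, 40, 56, 68, 77] (6 swaps)
Pass 2: [51, 21, 40, 56, 56, 68, 77] (2 swaps)

After 2 passes: [51, 21, 40, 56, 56, 68, 77]


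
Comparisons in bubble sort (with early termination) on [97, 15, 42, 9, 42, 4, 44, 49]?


Algorithm: bubble sort (with early termination)
Input: [97, 15, 42, 9, 42, 4, 44, 49]
Sorted: [4, 9, 15, 42, 42, 44, 49, 97]

27


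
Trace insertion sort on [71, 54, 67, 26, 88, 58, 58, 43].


Initial: [71, 54, 67, 26, 88, 58, 58, 43]
Insert 54: [54, 71, 67, 26, 88, 58, 58, 43]
Insert 67: [54, 67, 71, 26, 88, 58, 58, 43]
Insert 26: [26, 54, 67, 71, 88, 58, 58, 43]
Insert 88: [26, 54, 67, 71, 88, 58, 58, 43]
Insert 58: [26, 54, 58, 67, 71, 88, 58, 43]
Insert 58: [26, 54, 58, 58, 67, 71, 88, 43]
Insert 43: [26, 43, 54, 58, 58, 67, 71, 88]

Sorted: [26, 43, 54, 58, 58, 67, 71, 88]


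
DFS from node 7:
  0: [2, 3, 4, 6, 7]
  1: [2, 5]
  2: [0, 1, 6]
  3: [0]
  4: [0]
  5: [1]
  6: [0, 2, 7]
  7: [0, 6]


Visit 7, push [6, 0]
Visit 0, push [6, 4, 3, 2]
Visit 2, push [6, 1]
Visit 1, push [5]
Visit 5, push []
Visit 6, push []
Visit 3, push []
Visit 4, push []

DFS order: [7, 0, 2, 1, 5, 6, 3, 4]


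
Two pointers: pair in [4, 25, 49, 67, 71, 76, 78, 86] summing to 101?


lo=0(4)+hi=7(86)=90
lo=1(25)+hi=7(86)=111
lo=1(25)+hi=6(78)=103
lo=1(25)+hi=5(76)=101

Yes: 25+76=101


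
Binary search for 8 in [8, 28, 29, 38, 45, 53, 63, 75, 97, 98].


Step 1: lo=0, hi=9, mid=4, val=45
Step 2: lo=0, hi=3, mid=1, val=28
Step 3: lo=0, hi=0, mid=0, val=8

Found at index 0


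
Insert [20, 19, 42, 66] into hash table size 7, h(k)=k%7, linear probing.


Insert 20: h=6 -> slot 6
Insert 19: h=5 -> slot 5
Insert 42: h=0 -> slot 0
Insert 66: h=3 -> slot 3

Table: [42, None, None, 66, None, 19, 20]


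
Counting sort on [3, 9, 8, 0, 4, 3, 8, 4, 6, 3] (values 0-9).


Input: [3, 9, 8, 0, 4, 3, 8, 4, 6, 3]
Counts: [1, 0, 0, 3, 2, 0, 1, 0, 2, 1]

Sorted: [0, 3, 3, 3, 4, 4, 6, 8, 8, 9]


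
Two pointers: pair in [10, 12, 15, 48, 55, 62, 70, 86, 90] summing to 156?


lo=0(10)+hi=8(90)=100
lo=1(12)+hi=8(90)=102
lo=2(15)+hi=8(90)=105
lo=3(48)+hi=8(90)=138
lo=4(55)+hi=8(90)=145
lo=5(62)+hi=8(90)=152
lo=6(70)+hi=8(90)=160
lo=6(70)+hi=7(86)=156

Yes: 70+86=156


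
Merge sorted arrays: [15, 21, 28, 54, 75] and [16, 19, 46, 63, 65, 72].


Take 15 from A
Take 16 from B
Take 19 from B
Take 21 from A
Take 28 from A
Take 46 from B
Take 54 from A
Take 63 from B
Take 65 from B
Take 72 from B

Merged: [15, 16, 19, 21, 28, 46, 54, 63, 65, 72, 75]


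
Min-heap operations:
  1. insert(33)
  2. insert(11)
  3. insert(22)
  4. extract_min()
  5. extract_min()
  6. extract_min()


insert(33) -> [33]
insert(11) -> [11, 33]
insert(22) -> [11, 33, 22]
extract_min()->11, [22, 33]
extract_min()->22, [33]
extract_min()->33, []

Final heap: []


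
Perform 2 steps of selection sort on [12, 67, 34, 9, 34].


Initial: [12, 67, 34, 9, 34]
Step 1: min=9 at 3
  Swap: [9, 67, 34, 12, 34]
Step 2: min=12 at 3
  Swap: [9, 12, 34, 67, 34]

After 2 steps: [9, 12, 34, 67, 34]


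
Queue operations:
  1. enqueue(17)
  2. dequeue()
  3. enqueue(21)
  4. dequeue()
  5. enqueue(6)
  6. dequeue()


enqueue(17) -> [17]
dequeue()->17, []
enqueue(21) -> [21]
dequeue()->21, []
enqueue(6) -> [6]
dequeue()->6, []

Final queue: []


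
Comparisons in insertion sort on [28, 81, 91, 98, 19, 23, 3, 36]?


Algorithm: insertion sort
Input: [28, 81, 91, 98, 19, 23, 3, 36]
Sorted: [3, 19, 23, 28, 36, 81, 91, 98]

22


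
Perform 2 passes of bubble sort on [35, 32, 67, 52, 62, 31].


Initial: [35, 32, 67, 52, 62, 31]
Pass 1: [32, 35, 52, 62, 31, 67] (4 swaps)
Pass 2: [32, 35, 52, 31, 62, 67] (1 swaps)

After 2 passes: [32, 35, 52, 31, 62, 67]


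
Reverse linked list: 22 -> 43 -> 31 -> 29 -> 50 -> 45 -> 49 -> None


Step 1: curr=22, set curr.next=prev(None) | reversed so far: 22
Step 2: curr=43, set curr.next=prev(22) | reversed so far: 43 -> 22
Step 3: curr=31, set curr.next=prev(43) | reversed so far: 31 -> 43 -> 22
Step 4: curr=29, set curr.next=prev(31) | reversed so far: 29 -> 31 -> 43 -> 22
Step 5: curr=50, set curr.next=prev(29) | reversed so far: 50 -> 29 -> 31 -> 43 -> 22
Step 6: curr=45, set curr.next=prev(50) | reversed so far: 45 -> 50 -> 29 -> 31 -> 43 -> 22
Step 7: curr=49, set curr.next=prev(45) | reversed so far: 49 -> 45 -> 50 -> 29 -> 31 -> 43 -> 22

49 -> 45 -> 50 -> 29 -> 31 -> 43 -> 22 -> None


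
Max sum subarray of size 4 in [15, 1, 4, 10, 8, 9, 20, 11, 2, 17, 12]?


[0:4]: 30
[1:5]: 23
[2:6]: 31
[3:7]: 47
[4:8]: 48
[5:9]: 42
[6:10]: 50
[7:11]: 42

Max: 50 at [6:10]


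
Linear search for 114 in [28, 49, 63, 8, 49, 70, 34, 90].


i=0: 28!=114
i=1: 49!=114
i=2: 63!=114
i=3: 8!=114
i=4: 49!=114
i=5: 70!=114
i=6: 34!=114
i=7: 90!=114

Not found, 8 comps


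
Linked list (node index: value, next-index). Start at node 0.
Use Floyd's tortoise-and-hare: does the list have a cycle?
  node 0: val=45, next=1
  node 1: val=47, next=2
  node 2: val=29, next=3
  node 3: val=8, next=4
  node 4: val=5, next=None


Floyd's tortoise (slow, +1) and hare (fast, +2):
  init: slow=0, fast=0
  step 1: slow=1, fast=2
  step 2: slow=2, fast=4
  step 3: fast -> None, no cycle

Cycle: no


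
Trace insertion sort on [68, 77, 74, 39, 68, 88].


Initial: [68, 77, 74, 39, 68, 88]
Insert 77: [68, 77, 74, 39, 68, 88]
Insert 74: [68, 74, 77, 39, 68, 88]
Insert 39: [39, 68, 74, 77, 68, 88]
Insert 68: [39, 68, 68, 74, 77, 88]
Insert 88: [39, 68, 68, 74, 77, 88]

Sorted: [39, 68, 68, 74, 77, 88]


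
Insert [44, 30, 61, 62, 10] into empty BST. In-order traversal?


Insert 44: root
Insert 30: L from 44
Insert 61: R from 44
Insert 62: R from 44 -> R from 61
Insert 10: L from 44 -> L from 30

In-order: [10, 30, 44, 61, 62]


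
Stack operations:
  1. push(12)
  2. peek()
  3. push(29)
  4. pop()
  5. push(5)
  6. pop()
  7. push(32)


push(12) -> [12]
peek()->12
push(29) -> [12, 29]
pop()->29, [12]
push(5) -> [12, 5]
pop()->5, [12]
push(32) -> [12, 32]

Final stack: [12, 32]


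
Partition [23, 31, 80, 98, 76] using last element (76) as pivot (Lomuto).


Pivot: 76
  23 <= 76: advance i (no swap)
  31 <= 76: advance i (no swap)
Place pivot at 2: [23, 31, 76, 98, 80]

Partitioned: [23, 31, 76, 98, 80]


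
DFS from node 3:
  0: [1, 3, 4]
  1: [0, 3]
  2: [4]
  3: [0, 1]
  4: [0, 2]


Visit 3, push [1, 0]
Visit 0, push [4, 1]
Visit 1, push []
Visit 4, push [2]
Visit 2, push []

DFS order: [3, 0, 1, 4, 2]


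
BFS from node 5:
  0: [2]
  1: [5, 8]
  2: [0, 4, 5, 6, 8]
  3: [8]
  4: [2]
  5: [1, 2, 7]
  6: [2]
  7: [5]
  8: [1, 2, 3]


Visit 5, enqueue [1, 2, 7]
Visit 1, enqueue [8]
Visit 2, enqueue [0, 4, 6]
Visit 7, enqueue []
Visit 8, enqueue [3]
Visit 0, enqueue []
Visit 4, enqueue []
Visit 6, enqueue []
Visit 3, enqueue []

BFS order: [5, 1, 2, 7, 8, 0, 4, 6, 3]


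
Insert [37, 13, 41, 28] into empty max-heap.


Insert 37: [37]
Insert 13: [37, 13]
Insert 41: [41, 13, 37]
Insert 28: [41, 28, 37, 13]

Final heap: [41, 28, 37, 13]


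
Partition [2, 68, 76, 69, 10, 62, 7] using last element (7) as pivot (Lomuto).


Pivot: 7
  2 <= 7: advance i (no swap)
Place pivot at 1: [2, 7, 76, 69, 10, 62, 68]

Partitioned: [2, 7, 76, 69, 10, 62, 68]


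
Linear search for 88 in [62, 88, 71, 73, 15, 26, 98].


i=0: 62!=88
i=1: 88==88 found!

Found at 1, 2 comps


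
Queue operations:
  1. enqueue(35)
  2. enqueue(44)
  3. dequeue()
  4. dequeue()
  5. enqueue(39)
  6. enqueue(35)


enqueue(35) -> [35]
enqueue(44) -> [35, 44]
dequeue()->35, [44]
dequeue()->44, []
enqueue(39) -> [39]
enqueue(35) -> [39, 35]

Final queue: [39, 35]


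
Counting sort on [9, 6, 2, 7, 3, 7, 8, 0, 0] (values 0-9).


Input: [9, 6, 2, 7, 3, 7, 8, 0, 0]
Counts: [2, 0, 1, 1, 0, 0, 1, 2, 1, 1]

Sorted: [0, 0, 2, 3, 6, 7, 7, 8, 9]


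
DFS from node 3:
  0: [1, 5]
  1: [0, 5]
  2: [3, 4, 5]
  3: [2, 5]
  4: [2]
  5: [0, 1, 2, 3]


Visit 3, push [5, 2]
Visit 2, push [5, 4]
Visit 4, push []
Visit 5, push [1, 0]
Visit 0, push [1]
Visit 1, push []

DFS order: [3, 2, 4, 5, 0, 1]


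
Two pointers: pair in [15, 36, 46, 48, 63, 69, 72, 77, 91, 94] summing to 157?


lo=0(15)+hi=9(94)=109
lo=1(36)+hi=9(94)=130
lo=2(46)+hi=9(94)=140
lo=3(48)+hi=9(94)=142
lo=4(63)+hi=9(94)=157

Yes: 63+94=157


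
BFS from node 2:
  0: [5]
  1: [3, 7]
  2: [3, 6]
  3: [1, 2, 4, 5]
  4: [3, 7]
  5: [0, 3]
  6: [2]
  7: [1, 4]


Visit 2, enqueue [3, 6]
Visit 3, enqueue [1, 4, 5]
Visit 6, enqueue []
Visit 1, enqueue [7]
Visit 4, enqueue []
Visit 5, enqueue [0]
Visit 7, enqueue []
Visit 0, enqueue []

BFS order: [2, 3, 6, 1, 4, 5, 7, 0]


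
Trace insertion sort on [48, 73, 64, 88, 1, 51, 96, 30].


Initial: [48, 73, 64, 88, 1, 51, 96, 30]
Insert 73: [48, 73, 64, 88, 1, 51, 96, 30]
Insert 64: [48, 64, 73, 88, 1, 51, 96, 30]
Insert 88: [48, 64, 73, 88, 1, 51, 96, 30]
Insert 1: [1, 48, 64, 73, 88, 51, 96, 30]
Insert 51: [1, 48, 51, 64, 73, 88, 96, 30]
Insert 96: [1, 48, 51, 64, 73, 88, 96, 30]
Insert 30: [1, 30, 48, 51, 64, 73, 88, 96]

Sorted: [1, 30, 48, 51, 64, 73, 88, 96]


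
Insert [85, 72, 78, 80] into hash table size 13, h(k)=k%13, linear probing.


Insert 85: h=7 -> slot 7
Insert 72: h=7, 1 probes -> slot 8
Insert 78: h=0 -> slot 0
Insert 80: h=2 -> slot 2

Table: [78, None, 80, None, None, None, None, 85, 72, None, None, None, None]


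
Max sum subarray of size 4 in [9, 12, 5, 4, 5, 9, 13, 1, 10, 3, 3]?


[0:4]: 30
[1:5]: 26
[2:6]: 23
[3:7]: 31
[4:8]: 28
[5:9]: 33
[6:10]: 27
[7:11]: 17

Max: 33 at [5:9]


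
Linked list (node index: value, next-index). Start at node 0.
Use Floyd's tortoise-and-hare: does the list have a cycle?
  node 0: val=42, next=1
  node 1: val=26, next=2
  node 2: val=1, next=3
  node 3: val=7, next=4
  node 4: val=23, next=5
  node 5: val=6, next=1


Floyd's tortoise (slow, +1) and hare (fast, +2):
  init: slow=0, fast=0
  step 1: slow=1, fast=2
  step 2: slow=2, fast=4
  step 3: slow=3, fast=1
  step 4: slow=4, fast=3
  step 5: slow=5, fast=5
  slow == fast at node 5: cycle detected

Cycle: yes


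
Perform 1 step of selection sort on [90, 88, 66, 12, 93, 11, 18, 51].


Initial: [90, 88, 66, 12, 93, 11, 18, 51]
Step 1: min=11 at 5
  Swap: [11, 88, 66, 12, 93, 90, 18, 51]

After 1 step: [11, 88, 66, 12, 93, 90, 18, 51]


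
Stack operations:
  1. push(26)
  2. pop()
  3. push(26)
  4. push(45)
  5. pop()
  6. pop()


push(26) -> [26]
pop()->26, []
push(26) -> [26]
push(45) -> [26, 45]
pop()->45, [26]
pop()->26, []

Final stack: []


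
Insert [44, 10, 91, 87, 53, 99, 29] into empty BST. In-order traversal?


Insert 44: root
Insert 10: L from 44
Insert 91: R from 44
Insert 87: R from 44 -> L from 91
Insert 53: R from 44 -> L from 91 -> L from 87
Insert 99: R from 44 -> R from 91
Insert 29: L from 44 -> R from 10

In-order: [10, 29, 44, 53, 87, 91, 99]


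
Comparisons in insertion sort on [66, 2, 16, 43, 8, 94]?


Algorithm: insertion sort
Input: [66, 2, 16, 43, 8, 94]
Sorted: [2, 8, 16, 43, 66, 94]

10


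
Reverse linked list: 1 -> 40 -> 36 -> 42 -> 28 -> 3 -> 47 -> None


Step 1: curr=1, set curr.next=prev(None) | reversed so far: 1
Step 2: curr=40, set curr.next=prev(1) | reversed so far: 40 -> 1
Step 3: curr=36, set curr.next=prev(40) | reversed so far: 36 -> 40 -> 1
Step 4: curr=42, set curr.next=prev(36) | reversed so far: 42 -> 36 -> 40 -> 1
Step 5: curr=28, set curr.next=prev(42) | reversed so far: 28 -> 42 -> 36 -> 40 -> 1
Step 6: curr=3, set curr.next=prev(28) | reversed so far: 3 -> 28 -> 42 -> 36 -> 40 -> 1
Step 7: curr=47, set curr.next=prev(3) | reversed so far: 47 -> 3 -> 28 -> 42 -> 36 -> 40 -> 1

47 -> 3 -> 28 -> 42 -> 36 -> 40 -> 1 -> None


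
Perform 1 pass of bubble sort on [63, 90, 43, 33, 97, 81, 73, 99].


Initial: [63, 90, 43, 33, 97, 81, 73, 99]
Pass 1: [63, 43, 33, 90, 81, 73, 97, 99] (4 swaps)

After 1 pass: [63, 43, 33, 90, 81, 73, 97, 99]


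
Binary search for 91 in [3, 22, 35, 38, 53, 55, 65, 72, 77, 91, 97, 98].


Step 1: lo=0, hi=11, mid=5, val=55
Step 2: lo=6, hi=11, mid=8, val=77
Step 3: lo=9, hi=11, mid=10, val=97
Step 4: lo=9, hi=9, mid=9, val=91

Found at index 9


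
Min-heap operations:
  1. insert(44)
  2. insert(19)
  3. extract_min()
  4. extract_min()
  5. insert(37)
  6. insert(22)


insert(44) -> [44]
insert(19) -> [19, 44]
extract_min()->19, [44]
extract_min()->44, []
insert(37) -> [37]
insert(22) -> [22, 37]

Final heap: [22, 37]


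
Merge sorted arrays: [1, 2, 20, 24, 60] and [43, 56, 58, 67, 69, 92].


Take 1 from A
Take 2 from A
Take 20 from A
Take 24 from A
Take 43 from B
Take 56 from B
Take 58 from B
Take 60 from A

Merged: [1, 2, 20, 24, 43, 56, 58, 60, 67, 69, 92]


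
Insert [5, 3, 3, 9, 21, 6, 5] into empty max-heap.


Insert 5: [5]
Insert 3: [5, 3]
Insert 3: [5, 3, 3]
Insert 9: [9, 5, 3, 3]
Insert 21: [21, 9, 3, 3, 5]
Insert 6: [21, 9, 6, 3, 5, 3]
Insert 5: [21, 9, 6, 3, 5, 3, 5]

Final heap: [21, 9, 6, 3, 5, 3, 5]


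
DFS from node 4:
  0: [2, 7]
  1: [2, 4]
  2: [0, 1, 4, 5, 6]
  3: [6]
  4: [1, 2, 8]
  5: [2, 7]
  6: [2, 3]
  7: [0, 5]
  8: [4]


Visit 4, push [8, 2, 1]
Visit 1, push [2]
Visit 2, push [6, 5, 0]
Visit 0, push [7]
Visit 7, push [5]
Visit 5, push []
Visit 6, push [3]
Visit 3, push []
Visit 8, push []

DFS order: [4, 1, 2, 0, 7, 5, 6, 3, 8]


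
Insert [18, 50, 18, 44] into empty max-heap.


Insert 18: [18]
Insert 50: [50, 18]
Insert 18: [50, 18, 18]
Insert 44: [50, 44, 18, 18]

Final heap: [50, 44, 18, 18]


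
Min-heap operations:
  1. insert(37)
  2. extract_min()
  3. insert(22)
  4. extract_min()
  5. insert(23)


insert(37) -> [37]
extract_min()->37, []
insert(22) -> [22]
extract_min()->22, []
insert(23) -> [23]

Final heap: [23]


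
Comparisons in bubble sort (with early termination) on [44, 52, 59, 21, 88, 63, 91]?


Algorithm: bubble sort (with early termination)
Input: [44, 52, 59, 21, 88, 63, 91]
Sorted: [21, 44, 52, 59, 63, 88, 91]

18


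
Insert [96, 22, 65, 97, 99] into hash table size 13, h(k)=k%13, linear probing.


Insert 96: h=5 -> slot 5
Insert 22: h=9 -> slot 9
Insert 65: h=0 -> slot 0
Insert 97: h=6 -> slot 6
Insert 99: h=8 -> slot 8

Table: [65, None, None, None, None, 96, 97, None, 99, 22, None, None, None]


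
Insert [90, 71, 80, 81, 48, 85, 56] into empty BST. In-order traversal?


Insert 90: root
Insert 71: L from 90
Insert 80: L from 90 -> R from 71
Insert 81: L from 90 -> R from 71 -> R from 80
Insert 48: L from 90 -> L from 71
Insert 85: L from 90 -> R from 71 -> R from 80 -> R from 81
Insert 56: L from 90 -> L from 71 -> R from 48

In-order: [48, 56, 71, 80, 81, 85, 90]


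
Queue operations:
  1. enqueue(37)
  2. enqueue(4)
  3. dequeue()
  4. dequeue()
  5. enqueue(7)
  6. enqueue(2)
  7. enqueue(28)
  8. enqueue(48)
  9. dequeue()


enqueue(37) -> [37]
enqueue(4) -> [37, 4]
dequeue()->37, [4]
dequeue()->4, []
enqueue(7) -> [7]
enqueue(2) -> [7, 2]
enqueue(28) -> [7, 2, 28]
enqueue(48) -> [7, 2, 28, 48]
dequeue()->7, [2, 28, 48]

Final queue: [2, 28, 48]


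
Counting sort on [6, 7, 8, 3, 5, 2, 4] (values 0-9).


Input: [6, 7, 8, 3, 5, 2, 4]
Counts: [0, 0, 1, 1, 1, 1, 1, 1, 1, 0]

Sorted: [2, 3, 4, 5, 6, 7, 8]


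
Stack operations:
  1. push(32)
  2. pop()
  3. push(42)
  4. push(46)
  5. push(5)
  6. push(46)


push(32) -> [32]
pop()->32, []
push(42) -> [42]
push(46) -> [42, 46]
push(5) -> [42, 46, 5]
push(46) -> [42, 46, 5, 46]

Final stack: [42, 46, 5, 46]


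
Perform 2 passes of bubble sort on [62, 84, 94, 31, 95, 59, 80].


Initial: [62, 84, 94, 31, 95, 59, 80]
Pass 1: [62, 84, 31, 94, 59, 80, 95] (3 swaps)
Pass 2: [62, 31, 84, 59, 80, 94, 95] (3 swaps)

After 2 passes: [62, 31, 84, 59, 80, 94, 95]


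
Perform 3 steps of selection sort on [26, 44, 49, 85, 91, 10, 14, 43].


Initial: [26, 44, 49, 85, 91, 10, 14, 43]
Step 1: min=10 at 5
  Swap: [10, 44, 49, 85, 91, 26, 14, 43]
Step 2: min=14 at 6
  Swap: [10, 14, 49, 85, 91, 26, 44, 43]
Step 3: min=26 at 5
  Swap: [10, 14, 26, 85, 91, 49, 44, 43]

After 3 steps: [10, 14, 26, 85, 91, 49, 44, 43]


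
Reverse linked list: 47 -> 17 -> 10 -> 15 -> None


Step 1: curr=47, set curr.next=prev(None) | reversed so far: 47
Step 2: curr=17, set curr.next=prev(47) | reversed so far: 17 -> 47
Step 3: curr=10, set curr.next=prev(17) | reversed so far: 10 -> 17 -> 47
Step 4: curr=15, set curr.next=prev(10) | reversed so far: 15 -> 10 -> 17 -> 47

15 -> 10 -> 17 -> 47 -> None


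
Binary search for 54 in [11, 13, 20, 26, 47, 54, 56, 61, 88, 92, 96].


Step 1: lo=0, hi=10, mid=5, val=54

Found at index 5


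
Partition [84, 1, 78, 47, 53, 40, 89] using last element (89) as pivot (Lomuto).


Pivot: 89
  84 <= 89: advance i (no swap)
  1 <= 89: advance i (no swap)
  78 <= 89: advance i (no swap)
  47 <= 89: advance i (no swap)
  53 <= 89: advance i (no swap)
  40 <= 89: advance i (no swap)
Place pivot at 6: [84, 1, 78, 47, 53, 40, 89]

Partitioned: [84, 1, 78, 47, 53, 40, 89]


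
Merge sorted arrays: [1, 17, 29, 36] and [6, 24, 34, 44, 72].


Take 1 from A
Take 6 from B
Take 17 from A
Take 24 from B
Take 29 from A
Take 34 from B
Take 36 from A

Merged: [1, 6, 17, 24, 29, 34, 36, 44, 72]


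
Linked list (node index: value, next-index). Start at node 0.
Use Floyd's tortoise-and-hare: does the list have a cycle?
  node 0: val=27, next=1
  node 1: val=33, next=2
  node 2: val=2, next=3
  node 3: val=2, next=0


Floyd's tortoise (slow, +1) and hare (fast, +2):
  init: slow=0, fast=0
  step 1: slow=1, fast=2
  step 2: slow=2, fast=0
  step 3: slow=3, fast=2
  step 4: slow=0, fast=0
  slow == fast at node 0: cycle detected

Cycle: yes


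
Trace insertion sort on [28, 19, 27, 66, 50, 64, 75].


Initial: [28, 19, 27, 66, 50, 64, 75]
Insert 19: [19, 28, 27, 66, 50, 64, 75]
Insert 27: [19, 27, 28, 66, 50, 64, 75]
Insert 66: [19, 27, 28, 66, 50, 64, 75]
Insert 50: [19, 27, 28, 50, 66, 64, 75]
Insert 64: [19, 27, 28, 50, 64, 66, 75]
Insert 75: [19, 27, 28, 50, 64, 66, 75]

Sorted: [19, 27, 28, 50, 64, 66, 75]


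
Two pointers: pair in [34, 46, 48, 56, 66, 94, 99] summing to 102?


lo=0(34)+hi=6(99)=133
lo=0(34)+hi=5(94)=128
lo=0(34)+hi=4(66)=100
lo=1(46)+hi=4(66)=112
lo=1(46)+hi=3(56)=102

Yes: 46+56=102


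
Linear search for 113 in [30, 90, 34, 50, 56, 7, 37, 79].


i=0: 30!=113
i=1: 90!=113
i=2: 34!=113
i=3: 50!=113
i=4: 56!=113
i=5: 7!=113
i=6: 37!=113
i=7: 79!=113

Not found, 8 comps


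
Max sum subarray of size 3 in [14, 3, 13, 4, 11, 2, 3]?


[0:3]: 30
[1:4]: 20
[2:5]: 28
[3:6]: 17
[4:7]: 16

Max: 30 at [0:3]


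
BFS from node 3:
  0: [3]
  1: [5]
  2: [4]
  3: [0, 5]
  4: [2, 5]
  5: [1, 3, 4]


Visit 3, enqueue [0, 5]
Visit 0, enqueue []
Visit 5, enqueue [1, 4]
Visit 1, enqueue []
Visit 4, enqueue [2]
Visit 2, enqueue []

BFS order: [3, 0, 5, 1, 4, 2]


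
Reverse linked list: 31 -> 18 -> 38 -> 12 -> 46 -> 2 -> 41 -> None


Step 1: curr=31, set curr.next=prev(None) | reversed so far: 31
Step 2: curr=18, set curr.next=prev(31) | reversed so far: 18 -> 31
Step 3: curr=38, set curr.next=prev(18) | reversed so far: 38 -> 18 -> 31
Step 4: curr=12, set curr.next=prev(38) | reversed so far: 12 -> 38 -> 18 -> 31
Step 5: curr=46, set curr.next=prev(12) | reversed so far: 46 -> 12 -> 38 -> 18 -> 31
Step 6: curr=2, set curr.next=prev(46) | reversed so far: 2 -> 46 -> 12 -> 38 -> 18 -> 31
Step 7: curr=41, set curr.next=prev(2) | reversed so far: 41 -> 2 -> 46 -> 12 -> 38 -> 18 -> 31

41 -> 2 -> 46 -> 12 -> 38 -> 18 -> 31 -> None


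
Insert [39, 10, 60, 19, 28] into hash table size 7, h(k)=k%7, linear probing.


Insert 39: h=4 -> slot 4
Insert 10: h=3 -> slot 3
Insert 60: h=4, 1 probes -> slot 5
Insert 19: h=5, 1 probes -> slot 6
Insert 28: h=0 -> slot 0

Table: [28, None, None, 10, 39, 60, 19]


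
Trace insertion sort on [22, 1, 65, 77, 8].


Initial: [22, 1, 65, 77, 8]
Insert 1: [1, 22, 65, 77, 8]
Insert 65: [1, 22, 65, 77, 8]
Insert 77: [1, 22, 65, 77, 8]
Insert 8: [1, 8, 22, 65, 77]

Sorted: [1, 8, 22, 65, 77]


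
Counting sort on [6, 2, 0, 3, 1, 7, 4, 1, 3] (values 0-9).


Input: [6, 2, 0, 3, 1, 7, 4, 1, 3]
Counts: [1, 2, 1, 2, 1, 0, 1, 1, 0, 0]

Sorted: [0, 1, 1, 2, 3, 3, 4, 6, 7]


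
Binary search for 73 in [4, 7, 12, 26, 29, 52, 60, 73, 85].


Step 1: lo=0, hi=8, mid=4, val=29
Step 2: lo=5, hi=8, mid=6, val=60
Step 3: lo=7, hi=8, mid=7, val=73

Found at index 7


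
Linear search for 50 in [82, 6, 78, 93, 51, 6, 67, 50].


i=0: 82!=50
i=1: 6!=50
i=2: 78!=50
i=3: 93!=50
i=4: 51!=50
i=5: 6!=50
i=6: 67!=50
i=7: 50==50 found!

Found at 7, 8 comps


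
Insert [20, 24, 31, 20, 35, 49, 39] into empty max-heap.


Insert 20: [20]
Insert 24: [24, 20]
Insert 31: [31, 20, 24]
Insert 20: [31, 20, 24, 20]
Insert 35: [35, 31, 24, 20, 20]
Insert 49: [49, 31, 35, 20, 20, 24]
Insert 39: [49, 31, 39, 20, 20, 24, 35]

Final heap: [49, 31, 39, 20, 20, 24, 35]


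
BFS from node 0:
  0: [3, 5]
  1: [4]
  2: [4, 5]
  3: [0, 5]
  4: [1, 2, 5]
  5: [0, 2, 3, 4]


Visit 0, enqueue [3, 5]
Visit 3, enqueue []
Visit 5, enqueue [2, 4]
Visit 2, enqueue []
Visit 4, enqueue [1]
Visit 1, enqueue []

BFS order: [0, 3, 5, 2, 4, 1]


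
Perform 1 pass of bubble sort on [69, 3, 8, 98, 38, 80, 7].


Initial: [69, 3, 8, 98, 38, 80, 7]
Pass 1: [3, 8, 69, 38, 80, 7, 98] (5 swaps)

After 1 pass: [3, 8, 69, 38, 80, 7, 98]


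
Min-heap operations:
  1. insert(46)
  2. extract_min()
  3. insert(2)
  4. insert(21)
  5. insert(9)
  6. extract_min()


insert(46) -> [46]
extract_min()->46, []
insert(2) -> [2]
insert(21) -> [2, 21]
insert(9) -> [2, 21, 9]
extract_min()->2, [9, 21]

Final heap: [9, 21]


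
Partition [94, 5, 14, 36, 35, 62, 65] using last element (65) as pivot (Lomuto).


Pivot: 65
  5 <= 65: swap -> [5, 94, 14, 36, 35, 62, 65]
  14 <= 65: swap -> [5, 14, 94, 36, 35, 62, 65]
  36 <= 65: swap -> [5, 14, 36, 94, 35, 62, 65]
  35 <= 65: swap -> [5, 14, 36, 35, 94, 62, 65]
  62 <= 65: swap -> [5, 14, 36, 35, 62, 94, 65]
Place pivot at 5: [5, 14, 36, 35, 62, 65, 94]

Partitioned: [5, 14, 36, 35, 62, 65, 94]


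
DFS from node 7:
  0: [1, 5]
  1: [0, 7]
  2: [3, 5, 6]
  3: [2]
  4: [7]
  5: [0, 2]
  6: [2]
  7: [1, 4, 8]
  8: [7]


Visit 7, push [8, 4, 1]
Visit 1, push [0]
Visit 0, push [5]
Visit 5, push [2]
Visit 2, push [6, 3]
Visit 3, push []
Visit 6, push []
Visit 4, push []
Visit 8, push []

DFS order: [7, 1, 0, 5, 2, 3, 6, 4, 8]


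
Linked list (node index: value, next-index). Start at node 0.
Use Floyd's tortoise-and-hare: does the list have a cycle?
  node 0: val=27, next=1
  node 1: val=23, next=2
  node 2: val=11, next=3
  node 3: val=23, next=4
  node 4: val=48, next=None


Floyd's tortoise (slow, +1) and hare (fast, +2):
  init: slow=0, fast=0
  step 1: slow=1, fast=2
  step 2: slow=2, fast=4
  step 3: fast -> None, no cycle

Cycle: no


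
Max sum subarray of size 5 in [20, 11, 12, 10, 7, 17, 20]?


[0:5]: 60
[1:6]: 57
[2:7]: 66

Max: 66 at [2:7]


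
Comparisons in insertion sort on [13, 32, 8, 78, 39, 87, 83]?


Algorithm: insertion sort
Input: [13, 32, 8, 78, 39, 87, 83]
Sorted: [8, 13, 32, 39, 78, 83, 87]

9


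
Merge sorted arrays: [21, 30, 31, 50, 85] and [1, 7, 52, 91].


Take 1 from B
Take 7 from B
Take 21 from A
Take 30 from A
Take 31 from A
Take 50 from A
Take 52 from B
Take 85 from A

Merged: [1, 7, 21, 30, 31, 50, 52, 85, 91]


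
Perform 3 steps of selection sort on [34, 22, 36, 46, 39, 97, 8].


Initial: [34, 22, 36, 46, 39, 97, 8]
Step 1: min=8 at 6
  Swap: [8, 22, 36, 46, 39, 97, 34]
Step 2: min=22 at 1
  Swap: [8, 22, 36, 46, 39, 97, 34]
Step 3: min=34 at 6
  Swap: [8, 22, 34, 46, 39, 97, 36]

After 3 steps: [8, 22, 34, 46, 39, 97, 36]


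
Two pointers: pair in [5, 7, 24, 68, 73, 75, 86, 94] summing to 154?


lo=0(5)+hi=7(94)=99
lo=1(7)+hi=7(94)=101
lo=2(24)+hi=7(94)=118
lo=3(68)+hi=7(94)=162
lo=3(68)+hi=6(86)=154

Yes: 68+86=154


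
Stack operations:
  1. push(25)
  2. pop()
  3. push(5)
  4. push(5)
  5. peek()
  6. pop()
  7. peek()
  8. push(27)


push(25) -> [25]
pop()->25, []
push(5) -> [5]
push(5) -> [5, 5]
peek()->5
pop()->5, [5]
peek()->5
push(27) -> [5, 27]

Final stack: [5, 27]


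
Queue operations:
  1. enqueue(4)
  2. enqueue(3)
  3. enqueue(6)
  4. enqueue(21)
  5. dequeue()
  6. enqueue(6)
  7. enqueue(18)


enqueue(4) -> [4]
enqueue(3) -> [4, 3]
enqueue(6) -> [4, 3, 6]
enqueue(21) -> [4, 3, 6, 21]
dequeue()->4, [3, 6, 21]
enqueue(6) -> [3, 6, 21, 6]
enqueue(18) -> [3, 6, 21, 6, 18]

Final queue: [3, 6, 21, 6, 18]


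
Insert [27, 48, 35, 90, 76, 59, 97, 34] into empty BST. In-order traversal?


Insert 27: root
Insert 48: R from 27
Insert 35: R from 27 -> L from 48
Insert 90: R from 27 -> R from 48
Insert 76: R from 27 -> R from 48 -> L from 90
Insert 59: R from 27 -> R from 48 -> L from 90 -> L from 76
Insert 97: R from 27 -> R from 48 -> R from 90
Insert 34: R from 27 -> L from 48 -> L from 35

In-order: [27, 34, 35, 48, 59, 76, 90, 97]
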